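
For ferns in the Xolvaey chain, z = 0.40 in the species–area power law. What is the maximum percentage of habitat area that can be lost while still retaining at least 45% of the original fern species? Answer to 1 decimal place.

86.4%

Need (A_new/A_old)^0.4 = 0.45, so A_new/A_old = 0.45^(1/0.4) = 0.45^2.5
ln(A_new/A_old) = ln 0.45 / 0.4 = -0.7985 / 0.4 = -1.9963
A_new/A_old = e^-1.9963 ≈ 0.1358
Fraction that can be lost = 1 − 0.1358 = 0.8642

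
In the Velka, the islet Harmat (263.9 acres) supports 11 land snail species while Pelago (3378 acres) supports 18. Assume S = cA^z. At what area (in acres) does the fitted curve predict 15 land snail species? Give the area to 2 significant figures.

z = ln(18/11) / ln(3378/263.9) = 0.4925 / 2.5495 = 0.1932
c = 11 / 263.9^0.1932 = 11 / 2.936 = 3.747
A = (15/3.747)^(1/0.1932) ⇒ ln A = ln(4.004)/0.1932 = 7.1812
A = e^7.1812 ≈ 1314 acres

1300 acres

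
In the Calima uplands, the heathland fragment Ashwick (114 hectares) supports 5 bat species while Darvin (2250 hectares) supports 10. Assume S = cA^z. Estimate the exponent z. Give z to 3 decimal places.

Taking logs: ln S = ln c + z ln A, so z = (ln S₂ − ln S₁)/(ln A₂ − ln A₁).
z = ln(10/5) / ln(2250/114) = ln(2) / ln(19.74) = 0.6931 / 2.9825 = 0.2324

0.232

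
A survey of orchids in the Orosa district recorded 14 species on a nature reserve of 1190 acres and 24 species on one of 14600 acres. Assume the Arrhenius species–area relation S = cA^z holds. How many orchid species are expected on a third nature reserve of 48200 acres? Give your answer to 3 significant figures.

z = ln(24/14) / ln(14600/1190) = 0.5390 / 2.5071 = 0.2150
c = 14 / 1190^0.2150 = 14 / 4.584 = 3.054
S₃ = 3.054 × 48200^0.2150 = 3.054 × 10.16 ≈ 31.03

31.0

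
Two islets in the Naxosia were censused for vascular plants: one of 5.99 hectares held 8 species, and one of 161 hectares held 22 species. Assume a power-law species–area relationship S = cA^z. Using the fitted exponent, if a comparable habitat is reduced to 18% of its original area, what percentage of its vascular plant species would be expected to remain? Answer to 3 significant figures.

z = ln(22/8) / ln(161/5.99) = 1.0116 / 3.2913 = 0.3074
S_new/S_old = (A_new/A_old)^z = 0.18^0.3074 = exp(0.3074 × -1.7148) = 0.5903

59.0%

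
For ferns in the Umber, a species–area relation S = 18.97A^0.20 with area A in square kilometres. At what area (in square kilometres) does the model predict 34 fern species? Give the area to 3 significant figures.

18.5 square kilometres

34 = 18.97 × A^0.2  ⇒  A^0.2 = 34/18.97 = 1.792
ln A = ln(1.792) / 0.2 = 0.5835 / 0.2 = 2.9175
A = e^2.9175 ≈ 18.5 square kilometres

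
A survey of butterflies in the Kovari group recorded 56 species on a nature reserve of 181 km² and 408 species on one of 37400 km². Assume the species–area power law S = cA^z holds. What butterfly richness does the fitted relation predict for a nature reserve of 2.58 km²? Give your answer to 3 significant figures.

11.5

z = ln(408/56) / ln(37400/181) = 1.9859 / 5.3309 = 0.3725
c = 56 / 181^0.3725 = 56 / 6.935 = 8.075
S₃ = 8.075 × 2.58^0.3725 = 8.075 × 1.423 ≈ 11.49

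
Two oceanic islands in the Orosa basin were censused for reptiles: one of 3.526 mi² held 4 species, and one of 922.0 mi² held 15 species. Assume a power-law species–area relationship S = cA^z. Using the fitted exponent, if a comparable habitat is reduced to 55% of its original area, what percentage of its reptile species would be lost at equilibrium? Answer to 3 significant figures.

13.2%

z = ln(15/4) / ln(922/3.526) = 1.3218 / 5.5664 = 0.2375
S_new/S_old = (A_new/A_old)^z = 0.55^0.2375 = exp(0.2375 × -0.5978) = 0.8677
Fraction lost = 1 − 0.8677 = 0.1323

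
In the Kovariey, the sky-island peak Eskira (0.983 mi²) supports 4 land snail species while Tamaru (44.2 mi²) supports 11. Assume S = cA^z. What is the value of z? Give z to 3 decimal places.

Taking logs: ln S = ln c + z ln A, so z = (ln S₂ − ln S₁)/(ln A₂ − ln A₁).
z = ln(11/4) / ln(44.2/0.983) = ln(2.75) / ln(44.96) = 1.0116 / 3.8059 = 0.2658

0.266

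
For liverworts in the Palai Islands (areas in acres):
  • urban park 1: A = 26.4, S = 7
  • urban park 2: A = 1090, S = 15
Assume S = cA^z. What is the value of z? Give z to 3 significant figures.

Taking logs: ln S = ln c + z ln A, so z = (ln S₂ − ln S₁)/(ln A₂ − ln A₁).
z = ln(15/7) / ln(1090/26.4) = ln(2.143) / ln(41.29) = 0.7621 / 3.7206 = 0.2048

0.205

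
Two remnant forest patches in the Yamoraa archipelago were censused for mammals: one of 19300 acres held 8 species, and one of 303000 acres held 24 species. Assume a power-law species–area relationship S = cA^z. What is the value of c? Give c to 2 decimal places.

0.16

z = ln(S₂/S₁) / ln(A₂/A₁) = ln(24/8) / ln(303000/19300) = 1.0986 / 2.7536 = 0.3990
c = S₁ / A₁^z = 8 / 19300^0.3990 = 8 / 51.26 = 0.1561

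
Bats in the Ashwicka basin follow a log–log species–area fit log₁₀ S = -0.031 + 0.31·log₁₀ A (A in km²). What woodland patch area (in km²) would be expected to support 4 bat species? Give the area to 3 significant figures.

4 = 0.9311 × A^0.31  ⇒  A^0.31 = 4/0.9311 = 4.296
ln A = ln(4.296) / 0.31 = 1.4577 / 0.31 = 4.7022
A = e^4.7022 ≈ 110.2 km²

110 km²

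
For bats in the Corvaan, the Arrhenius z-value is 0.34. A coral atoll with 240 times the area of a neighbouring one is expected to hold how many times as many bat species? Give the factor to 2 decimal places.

S₂/S₁ = (A₂/A₁)^z = 240^0.34
ln(S₂/S₁) = 0.34 × ln 240 = 0.34 × 5.4806 = 1.8634
S₂/S₁ = e^1.8634 ≈ 6.446

6.45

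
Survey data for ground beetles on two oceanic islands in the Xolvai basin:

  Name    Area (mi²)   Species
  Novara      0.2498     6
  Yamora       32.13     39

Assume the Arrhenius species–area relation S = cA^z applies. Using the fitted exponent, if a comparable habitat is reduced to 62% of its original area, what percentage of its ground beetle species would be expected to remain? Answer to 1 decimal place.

z = ln(39/6) / ln(32.13/0.2498) = 1.8718 / 4.8569 = 0.3854
S_new/S_old = (A_new/A_old)^z = 0.62^0.3854 = exp(0.3854 × -0.4780) = 0.8317

83.2%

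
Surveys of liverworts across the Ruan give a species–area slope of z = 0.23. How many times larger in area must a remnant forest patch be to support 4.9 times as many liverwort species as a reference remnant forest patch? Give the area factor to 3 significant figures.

1000

(A₂/A₁)^0.23 = 4.9, so A₂/A₁ = 4.9^(1/0.23) = 4.9^4.348
ln(A₂/A₁) = ln 4.9 / 0.23 = 1.5892 / 0.23 = 6.9097
A₂/A₁ = e^6.9097 ≈ 1002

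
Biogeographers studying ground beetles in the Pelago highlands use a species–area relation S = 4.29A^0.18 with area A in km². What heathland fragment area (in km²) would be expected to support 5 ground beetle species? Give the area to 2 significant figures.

5 = 4.29 × A^0.18  ⇒  A^0.18 = 5/4.29 = 1.166
ln A = ln(1.166) / 0.18 = 0.1532 / 0.18 = 0.8508
A = e^0.8508 ≈ 2.342 km²

2.3 km²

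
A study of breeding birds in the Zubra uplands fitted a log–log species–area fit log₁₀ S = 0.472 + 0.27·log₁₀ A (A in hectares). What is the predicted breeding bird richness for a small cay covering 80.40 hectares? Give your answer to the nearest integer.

S = 2.965 × 80.4^0.27
ln S = ln 2.965 + 0.27 × ln 80.4 = 1.0868 + 0.27 × 4.3870 = 2.2713
S = e^2.2713 ≈ 9.692

10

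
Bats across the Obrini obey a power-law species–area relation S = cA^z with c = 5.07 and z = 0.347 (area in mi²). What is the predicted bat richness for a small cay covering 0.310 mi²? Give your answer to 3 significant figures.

S = 5.07 × 0.31^0.347
ln S = ln 5.07 + 0.347 × ln 0.31 = 1.6233 + 0.347 × -1.1712 = 1.2169
S = e^1.2169 ≈ 3.377

3.38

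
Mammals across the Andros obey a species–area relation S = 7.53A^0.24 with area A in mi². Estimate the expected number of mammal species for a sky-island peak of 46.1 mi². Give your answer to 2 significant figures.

19

S = 7.53 × 46.1^0.24 = 7.53 × 2.508 ≈ 18.88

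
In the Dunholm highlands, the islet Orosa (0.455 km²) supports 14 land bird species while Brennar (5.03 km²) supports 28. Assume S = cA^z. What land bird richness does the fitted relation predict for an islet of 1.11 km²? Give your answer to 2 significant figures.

z = ln(28/14) / ln(5.03/0.455) = 0.6931 / 2.4029 = 0.2885
c = 14 / 0.455^0.2885 = 14 / 0.7968 = 17.57
S₃ = 17.57 × 1.11^0.2885 = 17.57 × 1.031 ≈ 18.11

18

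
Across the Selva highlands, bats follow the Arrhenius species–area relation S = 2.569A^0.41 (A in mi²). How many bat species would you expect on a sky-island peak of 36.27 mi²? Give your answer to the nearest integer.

11

S = 2.569 × 36.27^0.41 = 2.569 × 4.359 ≈ 11.2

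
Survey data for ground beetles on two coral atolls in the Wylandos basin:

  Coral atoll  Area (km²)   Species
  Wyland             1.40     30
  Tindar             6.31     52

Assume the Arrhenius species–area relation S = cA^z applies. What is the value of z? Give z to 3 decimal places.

0.365

Taking logs: ln S = ln c + z ln A, so z = (ln S₂ − ln S₁)/(ln A₂ − ln A₁).
z = ln(52/30) / ln(6.31/1.4) = ln(1.733) / ln(4.507) = 0.5500 / 1.5057 = 0.3653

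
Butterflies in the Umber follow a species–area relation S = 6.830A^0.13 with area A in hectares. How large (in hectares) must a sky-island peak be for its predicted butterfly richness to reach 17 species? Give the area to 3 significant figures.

17 = 6.83 × A^0.13  ⇒  A^0.13 = 17/6.83 = 2.489
ln A = ln(2.489) / 0.13 = 0.9119 / 0.13 = 7.0145
A = e^7.0145 ≈ 1113 hectares

1110 hectares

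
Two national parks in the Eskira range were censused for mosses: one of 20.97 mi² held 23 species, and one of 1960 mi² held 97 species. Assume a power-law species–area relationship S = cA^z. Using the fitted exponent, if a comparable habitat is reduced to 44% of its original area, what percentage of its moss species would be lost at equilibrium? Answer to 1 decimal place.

z = ln(97/23) / ln(1960/20.97) = 1.4392 / 4.5376 = 0.3172
S_new/S_old = (A_new/A_old)^z = 0.44^0.3172 = exp(0.3172 × -0.8210) = 0.7707
Fraction lost = 1 − 0.7707 = 0.2293

22.9%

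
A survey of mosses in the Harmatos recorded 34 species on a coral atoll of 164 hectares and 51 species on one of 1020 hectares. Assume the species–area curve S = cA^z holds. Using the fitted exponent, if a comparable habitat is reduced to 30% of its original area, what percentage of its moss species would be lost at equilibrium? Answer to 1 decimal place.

23.4%

z = ln(51/34) / ln(1020/164) = 0.4055 / 1.8277 = 0.2218
S_new/S_old = (A_new/A_old)^z = 0.3^0.2218 = exp(0.2218 × -1.2040) = 0.7656
Fraction lost = 1 − 0.7656 = 0.2344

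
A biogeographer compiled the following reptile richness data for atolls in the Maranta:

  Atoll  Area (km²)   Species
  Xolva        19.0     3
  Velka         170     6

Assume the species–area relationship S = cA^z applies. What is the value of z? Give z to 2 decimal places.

0.32

Taking logs: ln S = ln c + z ln A, so z = (ln S₂ − ln S₁)/(ln A₂ − ln A₁).
z = ln(6/3) / ln(170/19) = ln(2) / ln(8.947) = 0.6931 / 2.1914 = 0.3163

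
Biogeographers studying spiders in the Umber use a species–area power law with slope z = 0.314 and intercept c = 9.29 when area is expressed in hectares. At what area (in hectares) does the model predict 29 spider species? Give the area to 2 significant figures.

29 = 9.29 × A^0.314  ⇒  A^0.314 = 29/9.29 = 3.122
ln A = ln(3.122) / 0.314 = 1.1384 / 0.314 = 3.6253
A = e^3.6253 ≈ 37.54 hectares

38 hectares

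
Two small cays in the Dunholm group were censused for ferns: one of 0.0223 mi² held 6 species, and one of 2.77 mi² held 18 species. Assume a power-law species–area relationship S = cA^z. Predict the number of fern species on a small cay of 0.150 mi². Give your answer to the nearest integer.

9

z = ln(18/6) / ln(2.77/0.0223) = 1.0986 / 4.8220 = 0.2278
c = 6 / 0.0223^0.2278 = 6 / 0.4204 = 14.27
S₃ = 14.27 × 0.15^0.2278 = 14.27 × 0.6491 ≈ 9.263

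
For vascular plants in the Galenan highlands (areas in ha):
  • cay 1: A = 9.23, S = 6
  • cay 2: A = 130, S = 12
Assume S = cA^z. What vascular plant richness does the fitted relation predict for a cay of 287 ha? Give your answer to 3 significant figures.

14.8

z = ln(12/6) / ln(130/9.23) = 0.6931 / 2.6451 = 0.2621
c = 6 / 9.23^0.2621 = 6 / 1.79 = 3.351
S₃ = 3.351 × 287^0.2621 = 3.351 × 4.406 ≈ 14.77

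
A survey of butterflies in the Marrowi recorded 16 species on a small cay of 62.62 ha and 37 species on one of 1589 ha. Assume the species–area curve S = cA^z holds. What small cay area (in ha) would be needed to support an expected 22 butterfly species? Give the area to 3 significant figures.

z = ln(37/16) / ln(1589/62.62) = 0.8383 / 3.2338 = 0.2592
c = 16 / 62.62^0.2592 = 16 / 2.923 = 5.474
A = (22/5.474)^(1/0.2592) ⇒ ln A = ln(4.019)/0.2592 = 5.3655
A = e^5.3655 ≈ 213.9 ha

214 ha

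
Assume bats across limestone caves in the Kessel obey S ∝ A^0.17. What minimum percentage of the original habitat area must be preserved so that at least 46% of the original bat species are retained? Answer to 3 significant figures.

1.04%

Need (A_new/A_old)^0.17 = 0.46, so A_new/A_old = 0.46^(1/0.17) = 0.46^5.882
ln(A_new/A_old) = ln 0.46 / 0.17 = -0.7765 / 0.17 = -4.5678
A_new/A_old = e^-4.5678 ≈ 0.01038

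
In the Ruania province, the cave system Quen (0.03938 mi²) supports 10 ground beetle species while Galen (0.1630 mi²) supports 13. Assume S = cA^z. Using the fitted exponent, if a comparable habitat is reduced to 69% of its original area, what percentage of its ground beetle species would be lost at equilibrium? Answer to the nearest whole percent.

7%

z = ln(13/10) / ln(0.163/0.03938) = 0.2624 / 1.4205 = 0.1847
S_new/S_old = (A_new/A_old)^z = 0.69^0.1847 = exp(0.1847 × -0.3711) = 0.9338
Fraction lost = 1 − 0.9338 = 0.06624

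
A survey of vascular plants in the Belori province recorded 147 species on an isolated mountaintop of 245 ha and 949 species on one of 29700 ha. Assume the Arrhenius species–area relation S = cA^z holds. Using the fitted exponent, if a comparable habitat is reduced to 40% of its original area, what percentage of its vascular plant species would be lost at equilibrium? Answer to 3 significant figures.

z = ln(949/147) / ln(29700/245) = 1.8650 / 4.7976 = 0.3887
S_new/S_old = (A_new/A_old)^z = 0.4^0.3887 = exp(0.3887 × -0.9163) = 0.7003
Fraction lost = 1 − 0.7003 = 0.2997

30.0%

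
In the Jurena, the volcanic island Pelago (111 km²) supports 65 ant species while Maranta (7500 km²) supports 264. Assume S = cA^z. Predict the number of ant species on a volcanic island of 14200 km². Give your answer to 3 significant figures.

326

z = ln(264/65) / ln(7500/111) = 1.4016 / 4.2131 = 0.3327
c = 65 / 111^0.3327 = 65 / 4.791 = 13.57
S₃ = 13.57 × 14200^0.3327 = 13.57 × 24.06 ≈ 326.5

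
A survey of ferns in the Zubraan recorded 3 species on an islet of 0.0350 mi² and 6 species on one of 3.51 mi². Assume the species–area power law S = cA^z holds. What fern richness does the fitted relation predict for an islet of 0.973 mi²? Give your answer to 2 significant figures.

4.9

z = ln(6/3) / ln(3.51/0.035) = 0.6931 / 4.6080 = 0.1504
c = 3 / 0.035^0.1504 = 3 / 0.6039 = 4.967
S₃ = 4.967 × 0.973^0.1504 = 4.967 × 0.9959 ≈ 4.947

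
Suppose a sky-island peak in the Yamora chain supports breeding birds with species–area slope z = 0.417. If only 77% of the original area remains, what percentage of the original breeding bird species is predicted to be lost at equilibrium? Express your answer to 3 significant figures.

S_new/S_old = (A_new/A_old)^z = 0.77^0.417
= exp(0.417 × ln 0.77) = exp(0.417 × -0.2614) = exp(-0.1090) ≈ 0.8967
Fraction lost = 1 − 0.8967 = 0.1033

10.3%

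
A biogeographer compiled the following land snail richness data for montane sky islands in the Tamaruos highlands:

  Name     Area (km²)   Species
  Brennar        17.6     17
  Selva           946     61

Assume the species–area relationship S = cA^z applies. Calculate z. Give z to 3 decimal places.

Taking logs: ln S = ln c + z ln A, so z = (ln S₂ − ln S₁)/(ln A₂ − ln A₁).
z = ln(61/17) / ln(946/17.6) = ln(3.588) / ln(53.75) = 1.2777 / 3.9843 = 0.3207

0.321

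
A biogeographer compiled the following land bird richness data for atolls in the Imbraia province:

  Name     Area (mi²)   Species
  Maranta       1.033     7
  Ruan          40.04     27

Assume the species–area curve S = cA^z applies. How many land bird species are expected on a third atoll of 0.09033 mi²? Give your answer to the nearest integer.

3

z = ln(27/7) / ln(40.04/1.033) = 1.3499 / 3.6574 = 0.3691
c = 7 / 1.033^0.3691 = 7 / 1.012 = 6.917
S₃ = 6.917 × 0.09033^0.3691 = 6.917 × 0.4117 ≈ 2.848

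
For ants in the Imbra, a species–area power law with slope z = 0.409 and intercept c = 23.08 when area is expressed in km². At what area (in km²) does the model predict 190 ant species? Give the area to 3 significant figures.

190 = 23.08 × A^0.409  ⇒  A^0.409 = 190/23.08 = 8.232
ln A = ln(8.232) / 0.409 = 2.1081 / 0.409 = 5.1542
A = e^5.1542 ≈ 173.2 km²

173 km²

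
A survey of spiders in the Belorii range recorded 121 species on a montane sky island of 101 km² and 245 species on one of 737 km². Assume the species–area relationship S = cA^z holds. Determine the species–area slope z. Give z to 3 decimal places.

Taking logs: ln S = ln c + z ln A, so z = (ln S₂ − ln S₁)/(ln A₂ − ln A₁).
z = ln(245/121) / ln(737/101) = ln(2.025) / ln(7.297) = 0.7055 / 1.9875 = 0.3550

0.355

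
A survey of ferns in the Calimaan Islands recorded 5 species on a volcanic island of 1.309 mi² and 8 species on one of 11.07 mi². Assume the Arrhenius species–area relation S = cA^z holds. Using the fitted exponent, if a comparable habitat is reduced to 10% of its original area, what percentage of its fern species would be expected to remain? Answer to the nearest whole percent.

z = ln(8/5) / ln(11.07/1.309) = 0.4700 / 2.1350 = 0.2201
S_new/S_old = (A_new/A_old)^z = 0.1^0.2201 = exp(0.2201 × -2.3026) = 0.6024

60%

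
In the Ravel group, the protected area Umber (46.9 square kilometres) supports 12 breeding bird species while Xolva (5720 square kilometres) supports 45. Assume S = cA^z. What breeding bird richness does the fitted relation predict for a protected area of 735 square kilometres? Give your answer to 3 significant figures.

z = ln(45/12) / ln(5720/46.9) = 1.3218 / 4.8037 = 0.2752
c = 12 / 46.9^0.2752 = 12 / 2.883 = 4.162
S₃ = 4.162 × 735^0.2752 = 4.162 × 6.147 ≈ 25.59

25.6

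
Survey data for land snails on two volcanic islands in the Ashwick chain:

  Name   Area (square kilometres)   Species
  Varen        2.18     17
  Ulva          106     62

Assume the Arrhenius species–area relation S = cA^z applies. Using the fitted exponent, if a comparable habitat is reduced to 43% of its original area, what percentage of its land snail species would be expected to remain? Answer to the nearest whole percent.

75%

z = ln(62/17) / ln(106/2.18) = 1.2939 / 3.8841 = 0.3331
S_new/S_old = (A_new/A_old)^z = 0.43^0.3331 = exp(0.3331 × -0.8440) = 0.7549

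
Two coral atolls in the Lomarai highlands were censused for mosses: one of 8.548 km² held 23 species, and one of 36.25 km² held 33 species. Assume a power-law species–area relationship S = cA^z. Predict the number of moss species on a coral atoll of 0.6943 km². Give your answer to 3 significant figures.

z = ln(33/23) / ln(36.25/8.548) = 0.3610 / 1.4447 = 0.2499
c = 23 / 8.548^0.2499 = 23 / 1.709 = 13.45
S₃ = 13.45 × 0.6943^0.2499 = 13.45 × 0.9129 ≈ 12.28

12.3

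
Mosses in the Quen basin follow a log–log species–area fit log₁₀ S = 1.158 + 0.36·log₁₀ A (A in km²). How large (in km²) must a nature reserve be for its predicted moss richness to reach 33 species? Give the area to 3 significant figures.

10.0 km²

33 = 14.39 × A^0.36  ⇒  A^0.36 = 33/14.39 = 2.294
ln A = ln(2.294) / 0.36 = 0.8301 / 0.36 = 2.3059
A = e^2.3059 ≈ 10.03 km²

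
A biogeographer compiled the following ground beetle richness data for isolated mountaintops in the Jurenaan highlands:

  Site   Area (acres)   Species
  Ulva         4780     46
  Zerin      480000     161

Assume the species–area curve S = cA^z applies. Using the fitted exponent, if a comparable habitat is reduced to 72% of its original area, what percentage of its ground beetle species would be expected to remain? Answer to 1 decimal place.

91.5%

z = ln(161/46) / ln(480000/4780) = 1.2528 / 4.6093 = 0.2718
S_new/S_old = (A_new/A_old)^z = 0.72^0.2718 = exp(0.2718 × -0.3285) = 0.9146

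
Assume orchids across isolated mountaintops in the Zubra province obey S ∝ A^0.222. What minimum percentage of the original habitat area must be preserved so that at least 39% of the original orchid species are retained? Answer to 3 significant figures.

Need (A_new/A_old)^0.222 = 0.39, so A_new/A_old = 0.39^(1/0.222) = 0.39^4.505
ln(A_new/A_old) = ln 0.39 / 0.222 = -0.9416 / 0.222 = -4.2415
A_new/A_old = e^-4.2415 ≈ 0.01439

1.44%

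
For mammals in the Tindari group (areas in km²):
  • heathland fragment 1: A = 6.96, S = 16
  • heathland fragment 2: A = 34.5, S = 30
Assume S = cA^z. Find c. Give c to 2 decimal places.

7.47

z = ln(S₂/S₁) / ln(A₂/A₁) = ln(30/16) / ln(34.5/6.96) = 0.6286 / 1.6008 = 0.3927
c = S₁ / A₁^z = 16 / 6.96^0.3927 = 16 / 2.142 = 7.469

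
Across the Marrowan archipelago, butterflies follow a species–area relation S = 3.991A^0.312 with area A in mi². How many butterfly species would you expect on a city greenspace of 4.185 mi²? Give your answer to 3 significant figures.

6.24

S = 3.991 × 4.185^0.312
ln S = ln 3.991 + 0.312 × ln 4.185 = 1.3840 + 0.312 × 1.4315 = 1.8307
S = e^1.8307 ≈ 6.238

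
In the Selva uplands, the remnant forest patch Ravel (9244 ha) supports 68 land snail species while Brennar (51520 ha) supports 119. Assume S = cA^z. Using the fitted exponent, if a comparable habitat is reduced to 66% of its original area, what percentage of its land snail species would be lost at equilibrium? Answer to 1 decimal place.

z = ln(119/68) / ln(51520/9244) = 0.5596 / 1.7180 = 0.3257
S_new/S_old = (A_new/A_old)^z = 0.66^0.3257 = exp(0.3257 × -0.4155) = 0.8734
Fraction lost = 1 − 0.8734 = 0.1266

12.7%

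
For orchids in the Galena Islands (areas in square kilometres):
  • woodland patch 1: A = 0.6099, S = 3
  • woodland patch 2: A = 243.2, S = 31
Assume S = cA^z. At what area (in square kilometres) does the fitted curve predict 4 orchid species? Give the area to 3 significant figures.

1.28 square kilometres

z = ln(31/3) / ln(243.2/0.6099) = 2.3354 / 5.9883 = 0.3900
c = 3 / 0.6099^0.3900 = 3 / 0.8246 = 3.638
A = (4/3.638)^(1/0.3900) ⇒ ln A = ln(1.099)/0.3900 = 0.2432
A = e^0.2432 ≈ 1.275 square kilometres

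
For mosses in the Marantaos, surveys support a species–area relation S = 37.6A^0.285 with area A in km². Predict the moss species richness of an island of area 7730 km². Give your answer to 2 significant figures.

S = 37.6 × 7730^0.285
ln S = ln 37.6 + 0.285 × ln 7730 = 3.6270 + 0.285 × 8.9529 = 6.1786
S = e^6.1786 ≈ 482.3

480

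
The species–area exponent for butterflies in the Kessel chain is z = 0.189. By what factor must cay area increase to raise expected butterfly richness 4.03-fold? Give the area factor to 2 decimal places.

(A₂/A₁)^0.189 = 4.03, so A₂/A₁ = 4.03^(1/0.189) = 4.03^5.291
ln(A₂/A₁) = ln 4.03 / 0.189 = 1.3938 / 0.189 = 7.3744
A₂/A₁ = e^7.3744 ≈ 1595

1594.68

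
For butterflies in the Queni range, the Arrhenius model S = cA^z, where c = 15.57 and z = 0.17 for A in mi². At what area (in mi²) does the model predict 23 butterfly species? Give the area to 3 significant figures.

23 = 15.57 × A^0.17  ⇒  A^0.17 = 23/15.57 = 1.477
ln A = ln(1.477) / 0.17 = 0.3901 / 0.17 = 2.2950
A = e^2.2950 ≈ 9.924 mi²

9.92 mi²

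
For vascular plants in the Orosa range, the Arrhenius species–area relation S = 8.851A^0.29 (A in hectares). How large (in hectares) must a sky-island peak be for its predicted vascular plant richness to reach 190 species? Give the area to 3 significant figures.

39100 hectares

190 = 8.851 × A^0.29  ⇒  A^0.29 = 190/8.851 = 21.47
ln A = ln(21.47) / 0.29 = 3.0665 / 0.29 = 10.5741
A = e^10.5741 ≈ 39109 hectares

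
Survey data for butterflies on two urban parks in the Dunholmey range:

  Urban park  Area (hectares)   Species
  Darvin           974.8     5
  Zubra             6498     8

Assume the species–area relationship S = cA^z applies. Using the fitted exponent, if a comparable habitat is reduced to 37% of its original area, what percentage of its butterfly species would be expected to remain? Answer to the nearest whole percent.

78%

z = ln(8/5) / ln(6498/974.8) = 0.4700 / 1.8970 = 0.2478
S_new/S_old = (A_new/A_old)^z = 0.37^0.2478 = exp(0.2478 × -0.9943) = 0.7817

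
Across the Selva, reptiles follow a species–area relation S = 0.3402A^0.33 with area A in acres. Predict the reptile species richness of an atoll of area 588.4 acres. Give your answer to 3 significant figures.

2.79

S = 0.3402 × 588.4^0.33
ln S = ln 0.3402 + 0.33 × ln 588.4 = -1.0782 + 0.33 × 6.3774 = 1.0263
S = e^1.0263 ≈ 2.791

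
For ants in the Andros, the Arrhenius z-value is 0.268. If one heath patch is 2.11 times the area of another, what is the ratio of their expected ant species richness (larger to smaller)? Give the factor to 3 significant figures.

1.22

S₂/S₁ = (A₂/A₁)^z = 2.11^0.268
ln(S₂/S₁) = 0.268 × ln 2.11 = 0.268 × 0.7467 = 0.2001
S₂/S₁ = e^0.2001 ≈ 1.222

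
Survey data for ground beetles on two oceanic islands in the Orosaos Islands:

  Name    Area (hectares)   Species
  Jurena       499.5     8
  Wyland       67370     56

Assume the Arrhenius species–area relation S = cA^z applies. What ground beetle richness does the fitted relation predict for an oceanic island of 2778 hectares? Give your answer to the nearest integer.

16

z = ln(56/8) / ln(67370/499.5) = 1.9459 / 4.9043 = 0.3968
c = 8 / 499.5^0.3968 = 8 / 11.77 = 0.6798
S₃ = 0.6798 × 2778^0.3968 = 0.6798 × 23.25 ≈ 15.8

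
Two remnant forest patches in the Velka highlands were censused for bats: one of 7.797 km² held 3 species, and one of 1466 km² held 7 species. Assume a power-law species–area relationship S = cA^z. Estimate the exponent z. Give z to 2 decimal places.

Taking logs: ln S = ln c + z ln A, so z = (ln S₂ − ln S₁)/(ln A₂ − ln A₁).
z = ln(7/3) / ln(1466/7.797) = ln(2.333) / ln(188) = 0.8473 / 5.2366 = 0.1618

0.16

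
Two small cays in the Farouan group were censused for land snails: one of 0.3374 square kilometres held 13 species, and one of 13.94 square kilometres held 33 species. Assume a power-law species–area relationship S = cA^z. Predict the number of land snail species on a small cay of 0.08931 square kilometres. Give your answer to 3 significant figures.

z = ln(33/13) / ln(13.94/0.3374) = 0.9316 / 3.7212 = 0.2503
c = 13 / 0.3374^0.2503 = 13 / 0.7619 = 17.06
S₃ = 17.06 × 0.08931^0.2503 = 17.06 × 0.5462 ≈ 9.32

9.32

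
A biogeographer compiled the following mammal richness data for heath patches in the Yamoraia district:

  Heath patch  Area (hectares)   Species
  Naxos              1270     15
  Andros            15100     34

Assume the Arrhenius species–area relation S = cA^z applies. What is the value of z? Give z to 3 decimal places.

Taking logs: ln S = ln c + z ln A, so z = (ln S₂ − ln S₁)/(ln A₂ − ln A₁).
z = ln(34/15) / ln(15100/1270) = ln(2.267) / ln(11.89) = 0.8183 / 2.4757 = 0.3305

0.331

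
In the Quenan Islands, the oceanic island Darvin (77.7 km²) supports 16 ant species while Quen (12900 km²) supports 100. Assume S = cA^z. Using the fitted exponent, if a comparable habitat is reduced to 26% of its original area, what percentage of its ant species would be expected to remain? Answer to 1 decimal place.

61.7%

z = ln(100/16) / ln(12900/77.7) = 1.8326 / 5.1121 = 0.3585
S_new/S_old = (A_new/A_old)^z = 0.26^0.3585 = exp(0.3585 × -1.3471) = 0.617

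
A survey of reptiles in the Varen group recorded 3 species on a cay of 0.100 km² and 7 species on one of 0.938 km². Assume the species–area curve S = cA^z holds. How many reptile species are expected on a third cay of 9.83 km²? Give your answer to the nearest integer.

z = ln(7/3) / ln(0.938/0.1) = 0.8473 / 2.2386 = 0.3785
c = 3 / 0.1^0.3785 = 3 / 0.4183 = 7.172
S₃ = 7.172 × 9.83^0.3785 = 7.172 × 2.375 ≈ 17.03

17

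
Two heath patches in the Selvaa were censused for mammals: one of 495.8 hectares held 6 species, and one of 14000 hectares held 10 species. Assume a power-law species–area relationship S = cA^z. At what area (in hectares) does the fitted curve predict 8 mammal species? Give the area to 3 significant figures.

3250 hectares

z = ln(10/6) / ln(14000/495.8) = 0.5108 / 3.3406 = 0.1529
c = 6 / 495.8^0.1529 = 6 / 2.583 = 2.323
A = (8/2.323)^(1/0.1529) ⇒ ln A = ln(3.444)/0.1529 = 8.0875
A = e^8.0875 ≈ 3254 hectares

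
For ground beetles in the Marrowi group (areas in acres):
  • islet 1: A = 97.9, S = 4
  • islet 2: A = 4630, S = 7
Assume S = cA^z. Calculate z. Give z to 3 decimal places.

0.145

Taking logs: ln S = ln c + z ln A, so z = (ln S₂ − ln S₁)/(ln A₂ − ln A₁).
z = ln(7/4) / ln(4630/97.9) = ln(1.75) / ln(47.29) = 0.5596 / 3.8564 = 0.1451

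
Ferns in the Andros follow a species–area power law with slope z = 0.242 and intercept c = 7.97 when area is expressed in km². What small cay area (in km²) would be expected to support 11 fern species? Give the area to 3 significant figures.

11 = 7.97 × A^0.242  ⇒  A^0.242 = 11/7.97 = 1.38
ln A = ln(1.38) / 0.242 = 0.3222 / 0.242 = 1.3314
A = e^1.3314 ≈ 3.787 km²

3.79 km²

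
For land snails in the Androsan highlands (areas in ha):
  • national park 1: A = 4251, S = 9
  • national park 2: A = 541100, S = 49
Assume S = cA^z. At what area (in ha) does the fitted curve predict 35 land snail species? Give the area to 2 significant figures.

210000 ha

z = ln(49/9) / ln(541100/4251) = 1.6946 / 4.8464 = 0.3497
c = 9 / 4251^0.3497 = 9 / 18.57 = 0.4847
A = (35/0.4847)^(1/0.3497) ⇒ ln A = ln(72.2)/0.3497 = 12.2391
A = e^12.2391 ≈ 206709 ha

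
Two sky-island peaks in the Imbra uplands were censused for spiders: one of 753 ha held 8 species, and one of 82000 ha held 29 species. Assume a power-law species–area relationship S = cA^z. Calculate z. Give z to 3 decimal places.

0.275

Taking logs: ln S = ln c + z ln A, so z = (ln S₂ − ln S₁)/(ln A₂ − ln A₁).
z = ln(29/8) / ln(82000/753) = ln(3.625) / ln(108.9) = 1.2879 / 4.6904 = 0.2746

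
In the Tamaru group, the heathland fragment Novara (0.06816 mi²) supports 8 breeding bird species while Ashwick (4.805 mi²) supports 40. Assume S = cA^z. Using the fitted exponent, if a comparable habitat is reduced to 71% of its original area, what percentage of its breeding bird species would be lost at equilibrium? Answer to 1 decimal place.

12.1%

z = ln(40/8) / ln(4.805/0.06816) = 1.6094 / 4.2556 = 0.3782
S_new/S_old = (A_new/A_old)^z = 0.71^0.3782 = exp(0.3782 × -0.3425) = 0.8785
Fraction lost = 1 − 0.8785 = 0.1215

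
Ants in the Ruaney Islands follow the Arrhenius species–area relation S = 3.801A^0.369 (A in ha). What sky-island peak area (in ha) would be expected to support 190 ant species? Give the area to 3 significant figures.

190 = 3.801 × A^0.369  ⇒  A^0.369 = 190/3.801 = 49.99
ln A = ln(49.99) / 0.369 = 3.9118 / 0.369 = 10.6010
A = e^10.6010 ≈ 40174 ha

40200 ha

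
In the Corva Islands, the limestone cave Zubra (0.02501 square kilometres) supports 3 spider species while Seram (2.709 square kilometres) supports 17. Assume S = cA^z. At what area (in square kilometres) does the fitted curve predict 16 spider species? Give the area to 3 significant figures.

2.30 square kilometres

z = ln(17/3) / ln(2.709/0.02501) = 1.7346 / 4.6851 = 0.3702
c = 3 / 0.02501^0.3702 = 3 / 0.2552 = 11.75
A = (16/11.75)^(1/0.3702) ⇒ ln A = ln(1.361)/0.3702 = 0.8328
A = e^0.8328 ≈ 2.3 square kilometres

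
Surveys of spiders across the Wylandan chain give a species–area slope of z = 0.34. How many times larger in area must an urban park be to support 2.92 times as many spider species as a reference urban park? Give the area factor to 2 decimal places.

23.38

(A₂/A₁)^0.34 = 2.92, so A₂/A₁ = 2.92^(1/0.34) = 2.92^2.941
ln(A₂/A₁) = ln 2.92 / 0.34 = 1.0716 / 0.34 = 3.1517
A₂/A₁ = e^3.1517 ≈ 23.38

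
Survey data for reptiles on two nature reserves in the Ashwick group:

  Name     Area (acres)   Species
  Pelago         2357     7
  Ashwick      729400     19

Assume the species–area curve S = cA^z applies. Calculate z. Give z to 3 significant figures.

0.174

Taking logs: ln S = ln c + z ln A, so z = (ln S₂ − ln S₁)/(ln A₂ − ln A₁).
z = ln(19/7) / ln(729400/2357) = ln(2.714) / ln(309.5) = 0.9985 / 5.7348 = 0.1741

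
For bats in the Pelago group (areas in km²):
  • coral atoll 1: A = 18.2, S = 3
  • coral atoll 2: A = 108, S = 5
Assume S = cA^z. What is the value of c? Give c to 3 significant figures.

z = ln(S₂/S₁) / ln(A₂/A₁) = ln(5/3) / ln(108/18.2) = 0.5108 / 1.7807 = 0.2869
c = S₁ / A₁^z = 3 / 18.2^0.2869 = 3 / 2.299 = 1.305

1.31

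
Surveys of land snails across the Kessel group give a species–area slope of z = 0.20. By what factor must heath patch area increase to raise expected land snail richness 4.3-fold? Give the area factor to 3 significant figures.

(A₂/A₁)^0.2 = 4.3, so A₂/A₁ = 4.3^(1/0.2) = 4.3^5
ln(A₂/A₁) = ln 4.3 / 0.2 = 1.4586 / 0.2 = 7.2931
A₂/A₁ = e^7.2931 ≈ 1470

1470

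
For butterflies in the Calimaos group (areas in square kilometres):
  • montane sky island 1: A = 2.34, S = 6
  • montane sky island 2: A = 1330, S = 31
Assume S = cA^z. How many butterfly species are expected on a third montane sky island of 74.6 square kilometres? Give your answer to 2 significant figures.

15

z = ln(31/6) / ln(1330/2.34) = 1.6422 / 6.3428 = 0.2589
c = 6 / 2.34^0.2589 = 6 / 1.246 = 4.815
S₃ = 4.815 × 74.6^0.2589 = 4.815 × 3.054 ≈ 14.7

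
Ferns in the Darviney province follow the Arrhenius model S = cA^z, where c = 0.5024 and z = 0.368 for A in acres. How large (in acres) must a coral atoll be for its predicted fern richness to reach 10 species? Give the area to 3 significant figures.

3390 acres

10 = 0.5024 × A^0.368  ⇒  A^0.368 = 10/0.5024 = 19.9
ln A = ln(19.9) / 0.368 = 2.9909 / 0.368 = 8.1276
A = e^8.1276 ≈ 3387 acres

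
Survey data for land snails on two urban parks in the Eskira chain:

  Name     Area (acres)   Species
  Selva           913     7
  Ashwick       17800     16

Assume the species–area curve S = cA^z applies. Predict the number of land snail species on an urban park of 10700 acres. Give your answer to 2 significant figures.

14

z = ln(16/7) / ln(17800/913) = 0.8267 / 2.9702 = 0.2783
c = 7 / 913^0.2783 = 7 / 6.668 = 1.05
S₃ = 1.05 × 10700^0.2783 = 1.05 × 13.23 ≈ 13.89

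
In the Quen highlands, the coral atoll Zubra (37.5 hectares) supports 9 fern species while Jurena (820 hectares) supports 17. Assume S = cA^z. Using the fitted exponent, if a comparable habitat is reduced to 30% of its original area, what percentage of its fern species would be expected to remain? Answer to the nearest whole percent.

z = ln(17/9) / ln(820/37.5) = 0.6360 / 3.0850 = 0.2062
S_new/S_old = (A_new/A_old)^z = 0.3^0.2062 = exp(0.2062 × -1.2040) = 0.7802

78%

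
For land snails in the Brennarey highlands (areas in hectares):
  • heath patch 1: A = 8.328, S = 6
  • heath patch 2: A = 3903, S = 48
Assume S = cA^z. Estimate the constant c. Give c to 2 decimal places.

2.93

z = ln(S₂/S₁) / ln(A₂/A₁) = ln(48/6) / ln(3903/8.328) = 2.0794 / 6.1499 = 0.3381
c = S₁ / A₁^z = 6 / 8.328^0.3381 = 6 / 2.048 = 2.93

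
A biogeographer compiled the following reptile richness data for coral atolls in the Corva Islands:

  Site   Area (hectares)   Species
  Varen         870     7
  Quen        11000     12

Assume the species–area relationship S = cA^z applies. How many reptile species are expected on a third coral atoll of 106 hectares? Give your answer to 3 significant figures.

4.48

z = ln(12/7) / ln(11000/870) = 0.5390 / 2.5372 = 0.2124
c = 7 / 870^0.2124 = 7 / 4.212 = 1.662
S₃ = 1.662 × 106^0.2124 = 1.662 × 2.693 ≈ 4.476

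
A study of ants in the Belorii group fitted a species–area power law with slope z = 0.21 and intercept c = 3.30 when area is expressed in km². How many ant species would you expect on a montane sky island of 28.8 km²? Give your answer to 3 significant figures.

S = 3.3 × 28.8^0.21 = 3.3 × 2.025 ≈ 6.683

6.68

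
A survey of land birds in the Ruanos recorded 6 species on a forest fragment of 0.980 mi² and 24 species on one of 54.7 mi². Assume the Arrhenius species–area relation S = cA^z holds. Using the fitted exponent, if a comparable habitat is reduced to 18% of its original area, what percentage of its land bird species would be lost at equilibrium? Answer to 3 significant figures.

z = ln(24/6) / ln(54.7/0.98) = 1.3863 / 4.0221 = 0.3447
S_new/S_old = (A_new/A_old)^z = 0.18^0.3447 = exp(0.3447 × -1.7148) = 0.5537
Fraction lost = 1 − 0.5537 = 0.4463

44.6%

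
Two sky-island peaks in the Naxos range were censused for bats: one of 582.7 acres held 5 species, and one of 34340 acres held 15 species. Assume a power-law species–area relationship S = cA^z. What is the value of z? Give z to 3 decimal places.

Taking logs: ln S = ln c + z ln A, so z = (ln S₂ − ln S₁)/(ln A₂ − ln A₁).
z = ln(15/5) / ln(34340/582.7) = ln(3) / ln(58.93) = 1.0986 / 4.0764 = 0.2695

0.270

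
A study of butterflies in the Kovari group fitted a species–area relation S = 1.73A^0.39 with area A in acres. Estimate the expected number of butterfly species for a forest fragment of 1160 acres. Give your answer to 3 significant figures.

27.1

S = 1.73 × 1160^0.39 = 1.73 × 15.67 ≈ 27.11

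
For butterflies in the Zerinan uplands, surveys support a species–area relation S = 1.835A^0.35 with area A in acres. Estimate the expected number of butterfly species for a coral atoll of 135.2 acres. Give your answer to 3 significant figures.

S = 1.835 × 135.2^0.35 = 1.835 × 5.57 ≈ 10.22

10.2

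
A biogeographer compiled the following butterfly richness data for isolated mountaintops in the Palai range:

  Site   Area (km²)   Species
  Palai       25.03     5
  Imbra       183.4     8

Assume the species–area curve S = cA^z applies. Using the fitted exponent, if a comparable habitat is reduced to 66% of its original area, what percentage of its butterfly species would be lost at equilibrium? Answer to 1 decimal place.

z = ln(8/5) / ln(183.4/25.03) = 0.4700 / 1.9916 = 0.2360
S_new/S_old = (A_new/A_old)^z = 0.66^0.2360 = exp(0.2360 × -0.4155) = 0.9066
Fraction lost = 1 − 0.9066 = 0.0934

9.3%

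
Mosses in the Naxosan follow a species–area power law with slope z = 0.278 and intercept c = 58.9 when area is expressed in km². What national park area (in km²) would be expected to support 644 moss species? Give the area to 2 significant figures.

644 = 58.9 × A^0.278  ⇒  A^0.278 = 644/58.9 = 10.93
ln A = ln(10.93) / 0.278 = 2.3919 / 0.278 = 8.6038
A = e^8.6038 ≈ 5452 km²

5500 km²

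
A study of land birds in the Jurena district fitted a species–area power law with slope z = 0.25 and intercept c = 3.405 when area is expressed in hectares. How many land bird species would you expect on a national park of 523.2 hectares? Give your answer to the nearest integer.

S = 3.405 × 523.2^0.25 = 3.405 × 4.783 ≈ 16.28

16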